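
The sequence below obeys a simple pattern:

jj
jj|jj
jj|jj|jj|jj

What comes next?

s(k+1) = s(k)·|·s(k) — each term doubles the last with '|' between the halves.
Doubling jj|jj|jj|jj with '|' between the halves:

jj|jj|jj|jj|jj|jj|jj|jj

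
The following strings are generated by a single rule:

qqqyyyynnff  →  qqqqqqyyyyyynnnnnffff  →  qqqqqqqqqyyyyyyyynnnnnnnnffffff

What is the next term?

qqqqqqqqqqqqyyyyyyyyyynnnnnnnnnnnffffffff

Reading off run lengths: q runs 3, 6, 9; y runs 4, 6, 8; n runs 2, 5, 8; f runs 2, 4, 6 — each is linear in n (n = 1, 2, …).
At n = 4 the blocks have lengths 12, 10, 11, 8.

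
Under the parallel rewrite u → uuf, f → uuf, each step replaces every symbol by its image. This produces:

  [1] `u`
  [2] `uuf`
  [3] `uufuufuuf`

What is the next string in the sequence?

Apply φ to uufuufuuf symbol by symbol: u→uuf, u→uuf, f→uuf, u→uuf, u→uuf, f→uuf, u→uuf, u→uuf, f→uuf; joined: uuf uuf uuf uuf uuf uuf uuf uuf uuf.

uufuufuufuufuufuufuufuufuuf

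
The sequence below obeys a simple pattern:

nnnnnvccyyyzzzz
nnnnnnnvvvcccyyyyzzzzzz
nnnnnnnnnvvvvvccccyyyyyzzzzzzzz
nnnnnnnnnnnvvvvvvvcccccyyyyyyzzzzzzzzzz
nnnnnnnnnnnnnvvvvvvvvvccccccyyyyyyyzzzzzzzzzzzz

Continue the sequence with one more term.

nnnnnnnnnnnnnnnvvvvvvvvvvvcccccccyyyyyyyyzzzzzzzzzzzzzz

Term n consists of 2n+3 n's, followed by 2n-1 v's, followed by n+1 c's, followed by n+2 y's, followed by 2n+2 z's (n = 1, 2, …).
Setting n = 6 gives 15, 11, 7, 8, 14 characters in each block.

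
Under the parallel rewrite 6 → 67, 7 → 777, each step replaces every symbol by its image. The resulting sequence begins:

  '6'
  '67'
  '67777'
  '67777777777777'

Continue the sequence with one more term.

67777777777777777777777777777777777777777

φ(67777777777777) expands symbol-by-symbol to 67 777 777 777 777 777 777 777 777 777 777 777 777 777; joining the 14 pieces gives the next term.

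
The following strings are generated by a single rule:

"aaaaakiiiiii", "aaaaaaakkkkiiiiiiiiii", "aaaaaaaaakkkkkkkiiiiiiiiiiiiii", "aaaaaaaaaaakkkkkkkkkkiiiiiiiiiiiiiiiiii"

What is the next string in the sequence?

aaaaaaaaaaaaakkkkkkkkkkkkkiiiiiiiiiiiiiiiiiiiiii

Term n consists of 2n+3 a's, followed by 3n-2 k's, followed by 4n+2 i's (n = 1, 2, …).
At n = 5 the blocks have lengths 13, 13, 22.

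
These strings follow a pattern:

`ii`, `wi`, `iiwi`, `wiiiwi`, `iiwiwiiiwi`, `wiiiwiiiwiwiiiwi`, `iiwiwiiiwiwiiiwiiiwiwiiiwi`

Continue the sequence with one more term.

Each term (from the third on) is the two preceding terms concatenated in order: term 3 = ii·wi = iiwi.
The next term joins wiiiwiiiwiwiiiwi and iiwiwiiiwiwiiiwiiiwiwiiiwi.

wiiiwiiiwiwiiiwiiiwiwiiiwiwiiiwiiiwiwiiiwi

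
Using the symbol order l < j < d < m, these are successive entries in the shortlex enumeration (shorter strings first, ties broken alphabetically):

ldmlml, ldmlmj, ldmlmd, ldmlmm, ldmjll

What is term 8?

ldmjlm

Advancing 3 positions from ldmjll through ldmjll → ldmjlj → ldmjld reaches term 8.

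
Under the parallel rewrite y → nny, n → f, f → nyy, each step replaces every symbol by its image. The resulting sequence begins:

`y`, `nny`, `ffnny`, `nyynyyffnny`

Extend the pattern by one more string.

fnnynnyfnnynnynyynyyffnny

Rewriting each symbol of nyynyyffnny: n→f, y→nny, y→nny, n→f, y→nny, y→nny, f→nyy, f→nyy, n→f, n→f, y→nny, which concatenates to f nny nny f nny nny nyy nyy f f nny.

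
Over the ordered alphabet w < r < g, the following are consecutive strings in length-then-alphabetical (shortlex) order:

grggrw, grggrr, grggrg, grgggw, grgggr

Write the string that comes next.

grgggg

Treat grgggr as a base-3 numeral over the given alphabet and add one, carrying through any trailing g's.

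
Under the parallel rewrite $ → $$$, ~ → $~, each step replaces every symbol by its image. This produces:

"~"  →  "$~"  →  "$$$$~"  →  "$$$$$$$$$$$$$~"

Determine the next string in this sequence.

φ($$$$$$$$$$$$$~) expands symbol-by-symbol to $$$ $$$ $$$ $$$ $$$ $$$ $$$ $$$ $$$ $$$ $$$ $$$ $$$ $~; joining the 14 pieces gives the next term.

$$$$$$$$$$$$$$$$$$$$$$$$$$$$$$$$$$$$$$$$~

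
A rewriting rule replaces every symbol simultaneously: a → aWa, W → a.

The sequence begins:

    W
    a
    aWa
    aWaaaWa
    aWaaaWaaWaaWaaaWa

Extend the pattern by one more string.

Rewriting the 17 symbols of aWaaaWaaWaaWaaaWa one by one yields aWa a aWa aWa aWa a aWa aWa a aWa aWa a aWa aWa aWa a aWa; concatenated:

aWaaaWaaWaaWaaaWaaWaaaWaaWaaaWaaWaaWaaaWa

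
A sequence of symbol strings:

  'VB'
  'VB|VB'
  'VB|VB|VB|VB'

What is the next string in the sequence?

VB|VB|VB|VB|VB|VB|VB|VB

Every step duplicates the string with '|' between the halves.
One more doubling of VB|VB|VB|VB gives the answer.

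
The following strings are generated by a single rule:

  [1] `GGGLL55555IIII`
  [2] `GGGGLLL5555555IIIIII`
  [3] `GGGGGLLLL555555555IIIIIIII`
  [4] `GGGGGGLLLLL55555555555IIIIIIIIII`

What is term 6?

GGGGGGGGLLLLLLL555555555555555IIIIIIIIIIIIII

Each string has the form G^{n+1} L^{n} 5^{2n+1} I^{2n}, where the shown terms are n = 2, 3, 4, 5.
At n = 7 the blocks have lengths 8, 7, 15, 14.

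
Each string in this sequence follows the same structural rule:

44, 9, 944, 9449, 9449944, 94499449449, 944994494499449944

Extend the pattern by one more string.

94499449449944994494499449449

This is a Fibonacci-style word recurrence s(k) = s(k−1)·s(k−2): e.g. 9·44 = 944.
So term 8 is 944994494499449944·94499449449.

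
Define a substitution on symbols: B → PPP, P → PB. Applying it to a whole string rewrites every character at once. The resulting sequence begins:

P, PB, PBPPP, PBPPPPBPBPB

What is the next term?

Apply φ to PBPPPPBPBPB symbol by symbol: P→PB, B→PPP, P→PB, P→PB, P→PB, P→PB, B→PPP, P→PB, B→PPP, P→PB, B→PPP; joined: PB PPP PB PB PB PB PPP PB PPP PB PPP.

PBPPPPBPBPBPBPPPPBPPPPBPPP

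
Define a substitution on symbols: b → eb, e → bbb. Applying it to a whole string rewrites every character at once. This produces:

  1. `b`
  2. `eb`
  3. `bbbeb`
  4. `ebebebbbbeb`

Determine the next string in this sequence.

bbbebbbbebbbbebebebebbbbeb

Rewriting each symbol of ebebebbbbeb: e→bbb, b→eb, e→bbb, b→eb, e→bbb, b→eb, b→eb, b→eb, b→eb, e→bbb, b→eb, which concatenates to bbb eb bbb eb bbb eb eb eb eb bbb eb.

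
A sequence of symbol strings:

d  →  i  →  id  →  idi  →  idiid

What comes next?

This is a Fibonacci-style word recurrence s(k) = s(k−1)·s(k−2): e.g. i·d = id.
So term 6 is idiid·idi.

idiididi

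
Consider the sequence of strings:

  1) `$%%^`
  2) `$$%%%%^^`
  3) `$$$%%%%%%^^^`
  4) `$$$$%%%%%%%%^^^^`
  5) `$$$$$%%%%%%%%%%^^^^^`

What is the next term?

$$$$$$%%%%%%%%%%%%^^^^^^

Each string has the form $^{n} %^{2n} ^^{n} (n = 1, 2, …).
For the next term, n = 6, so the run lengths are 6, 12, 6.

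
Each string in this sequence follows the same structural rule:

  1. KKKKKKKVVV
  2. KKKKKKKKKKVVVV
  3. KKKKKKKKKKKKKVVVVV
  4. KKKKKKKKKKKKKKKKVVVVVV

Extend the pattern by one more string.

KKKKKKKKKKKKKKKKKKKVVVVVVV

Reading off run lengths: K runs 7, 10, 13, 16; V runs 3, 4, 5, 6 — each is linear in n, where the shown terms are n = 2, 3, 4, 5.
For the next term, n = 6, so the run lengths are 19, 7.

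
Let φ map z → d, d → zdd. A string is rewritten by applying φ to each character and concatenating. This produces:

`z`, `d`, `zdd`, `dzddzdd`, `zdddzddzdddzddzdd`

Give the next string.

φ(zdddzddzdddzddzdd) expands symbol-by-symbol to d zdd zdd zdd d zdd zdd d zdd zdd zdd d zdd zdd d zdd zdd; joining the 17 pieces gives the next term.

dzddzddzdddzddzdddzddzddzdddzddzdddzddzdd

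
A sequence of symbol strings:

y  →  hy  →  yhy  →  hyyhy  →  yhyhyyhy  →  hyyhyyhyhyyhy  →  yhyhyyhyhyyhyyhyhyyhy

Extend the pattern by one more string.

Each term (from the third on) is the two preceding terms concatenated in order: term 3 = y·hy = yhy.
So term 8 is hyyhyyhyhyyhy·yhyhyyhyhyyhyyhyhyyhy.

hyyhyyhyhyyhyyhyhyyhyhyyhyyhyhyyhy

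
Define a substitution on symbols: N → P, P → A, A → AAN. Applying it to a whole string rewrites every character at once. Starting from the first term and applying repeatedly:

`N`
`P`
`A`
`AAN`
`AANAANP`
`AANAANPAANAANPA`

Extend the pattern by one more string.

AANAANPAANAANPAAANAANPAANAANPAAAN

φ(AANAANPAANAANPA) expands symbol-by-symbol to AAN AAN P AAN AAN P A AAN AAN P AAN AAN P A AAN; joining the 15 pieces gives the next term.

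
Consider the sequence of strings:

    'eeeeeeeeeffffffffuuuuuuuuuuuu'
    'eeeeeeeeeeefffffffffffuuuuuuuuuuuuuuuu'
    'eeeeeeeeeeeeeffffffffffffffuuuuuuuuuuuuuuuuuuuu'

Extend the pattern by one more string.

eeeeeeeeeeeeeeefffffffffffffffffuuuuuuuuuuuuuuuuuuuuuuuu

Term n consists of 2n+3 e's, followed by 3n-1 f's, followed by 4n u's, where the shown terms are n = 3, 4, 5.
At n = 6 the blocks have lengths 15, 17, 24.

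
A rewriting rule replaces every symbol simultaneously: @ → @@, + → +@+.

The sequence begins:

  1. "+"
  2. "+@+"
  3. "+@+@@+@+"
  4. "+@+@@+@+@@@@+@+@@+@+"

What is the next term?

Rewriting the 20 symbols of +@+@@+@+@@@@+@+@@+@+ one by one yields +@+ @@ +@+ @@ @@ +@+ @@ +@+ @@ @@ @@ @@ +@+ @@ +@+ @@ @@ +@+ @@ +@+; concatenated:

+@+@@+@+@@@@+@+@@+@+@@@@@@@@+@+@@+@+@@@@+@+@@+@+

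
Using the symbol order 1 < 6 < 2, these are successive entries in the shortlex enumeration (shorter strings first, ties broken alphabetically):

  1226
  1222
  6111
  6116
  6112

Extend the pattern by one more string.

6161

Find the rightmost character of 6112 below 2, bump it to the next letter, and reset everything to its right to 1.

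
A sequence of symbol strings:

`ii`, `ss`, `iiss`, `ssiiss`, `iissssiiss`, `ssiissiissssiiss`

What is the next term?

iissssiissssiissiissssiiss

This is a Fibonacci-style word recurrence s(k) = s(k−2)·s(k−1): e.g. ii·ss = iiss.
So term 7 is iissssiiss·ssiissiissssiiss.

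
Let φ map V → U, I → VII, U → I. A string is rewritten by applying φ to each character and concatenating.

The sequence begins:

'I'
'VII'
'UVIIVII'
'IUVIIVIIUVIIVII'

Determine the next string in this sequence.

Applying the rule to each of the 15 symbols of IUVIIVIIUVIIVII gives the pieces VII I U VII VII U VII VII I U VII VII U VII VII, which concatenate to the answer.

VIIIUVIIVIIUVIIVIIIUVIIVIIUVIIVII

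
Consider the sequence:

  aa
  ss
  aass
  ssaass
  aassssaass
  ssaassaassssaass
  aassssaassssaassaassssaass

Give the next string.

ssaassaassssaassaassssaassssaassaassssaass

From term 3 onward, concatenate the second-to-last term with the last: aa·ss = aass, ss·aass = ssaass, …
The next term joins ssaassaassssaass and aassssaassssaassaassssaass.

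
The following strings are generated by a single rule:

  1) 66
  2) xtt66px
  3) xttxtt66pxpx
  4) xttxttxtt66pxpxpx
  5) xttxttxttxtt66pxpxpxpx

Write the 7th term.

xttxttxttxttxttxtt66pxpxpxpxpxpx

Every step adds xtt to the front and px to the end of the previous string.
From xttxttxttxtt66pxpxpxpx, 2 further steps: xttxttxttxtt66pxpxpxpx → xttxttxttxttxtt66pxpxpxpxpx → (answer).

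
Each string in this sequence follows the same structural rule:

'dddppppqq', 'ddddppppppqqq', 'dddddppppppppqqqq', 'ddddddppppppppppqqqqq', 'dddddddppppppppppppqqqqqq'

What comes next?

Reading off run lengths: d runs 3, 4, 5, 6, 7; p runs 4, 6, 8, 10, 12; q runs 2, 3, 4, 5, 6 — each is linear in n, where the shown terms are n = 2, 3, 4, 5, 6.
For the next term, n = 7, so the run lengths are 8, 14, 7.

ddddddddppppppppppppppqqqqqqq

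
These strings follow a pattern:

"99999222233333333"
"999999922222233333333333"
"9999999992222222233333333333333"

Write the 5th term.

999999999999922222222222233333333333333333333

Reading off run lengths: 9 runs 5, 7, 9; 2 runs 4, 6, 8; 3 runs 8, 11, 14 — each is linear in n, where the shown terms are n = 2, 3, 4.
Setting n = 6 gives 13, 12, 20 characters in each block.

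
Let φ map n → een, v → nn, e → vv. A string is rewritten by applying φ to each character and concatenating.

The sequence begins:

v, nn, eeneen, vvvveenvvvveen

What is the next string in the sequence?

nnnnnnnnvvvveennnnnnnnnvvvveen

Applying the rule to each of the 14 symbols of vvvveenvvvveen gives the pieces nn nn nn nn vv vv een nn nn nn nn vv vv een, which concatenate to the answer.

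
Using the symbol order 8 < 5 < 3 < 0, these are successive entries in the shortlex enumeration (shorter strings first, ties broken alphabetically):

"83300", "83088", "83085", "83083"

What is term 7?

83055

Stepping forward 3 times from 83083: 83083 → 83080 → 83058, then the target.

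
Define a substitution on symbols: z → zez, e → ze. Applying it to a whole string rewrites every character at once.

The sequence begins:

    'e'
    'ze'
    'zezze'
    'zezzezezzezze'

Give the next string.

zezzezezzezzezezzezezzezzezezzezze

Applying the rule to each of the 13 symbols of zezzezezzezze gives the pieces zez ze zez zez ze zez ze zez zez ze zez zez ze, which concatenate to the answer.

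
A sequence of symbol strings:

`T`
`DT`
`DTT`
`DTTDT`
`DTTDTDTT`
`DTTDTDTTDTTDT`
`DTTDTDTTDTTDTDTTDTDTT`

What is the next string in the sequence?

This is a Fibonacci-style word recurrence s(k) = s(k−1)·s(k−2): e.g. DT·T = DTT.
The next term joins DTTDTDTTDTTDTDTTDTDTT and DTTDTDTTDTTDT.

DTTDTDTTDTTDTDTTDTDTTDTTDTDTTDTTDT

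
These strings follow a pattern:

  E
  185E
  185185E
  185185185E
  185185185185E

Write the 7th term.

Every step adds 185 at the front: s(k+1) = 185·s(k).
From 185185185185E, 2 further steps: 185185185185E → 185185185185185E → (answer).

185185185185185185E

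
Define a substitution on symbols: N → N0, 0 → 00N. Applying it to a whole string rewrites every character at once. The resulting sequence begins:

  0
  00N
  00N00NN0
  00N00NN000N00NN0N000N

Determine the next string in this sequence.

Rewriting the 21 symbols of 00N00NN000N00NN0N000N one by one yields 00N 00N N0 00N 00N N0 N0 00N 00N 00N N0 00N 00N N0 N0 00N N0 00N 00N 00N N0; concatenated:

00N00NN000N00NN0N000N00N00NN000N00NN0N000NN000N00N00NN0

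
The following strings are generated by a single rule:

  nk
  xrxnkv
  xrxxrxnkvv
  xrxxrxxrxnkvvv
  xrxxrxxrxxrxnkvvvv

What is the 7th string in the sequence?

xrxxrxxrxxrxxrxxrxnkvvvvvv

s(k+1) = xrx·s(k)·v, so each term gains xrx as a prefix and v as a suffix.
From xrxxrxxrxxrxnkvvvv, 2 further steps: xrxxrxxrxxrxnkvvvv → xrxxrxxrxxrxxrxnkvvvvv → (answer).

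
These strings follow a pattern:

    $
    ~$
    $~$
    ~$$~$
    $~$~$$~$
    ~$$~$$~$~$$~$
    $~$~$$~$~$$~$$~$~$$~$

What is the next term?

This is a Fibonacci-style word recurrence s(k) = s(k−2)·s(k−1): e.g. $·~$ = $~$.
So term 8 is ~$$~$$~$~$$~$·$~$~$$~$~$$~$$~$~$$~$.

~$$~$$~$~$$~$$~$~$$~$~$$~$$~$~$$~$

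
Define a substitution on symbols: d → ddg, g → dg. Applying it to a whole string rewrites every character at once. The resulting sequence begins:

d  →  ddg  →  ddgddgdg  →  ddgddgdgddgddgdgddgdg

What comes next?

Applying the rule to each of the 21 symbols of ddgddgdgddgddgdgddgdg gives the pieces ddg ddg dg ddg ddg dg ddg dg ddg ddg dg ddg ddg dg ddg dg ddg ddg dg ddg dg, which concatenate to the answer.

ddgddgdgddgddgdgddgdgddgddgdgddgddgdgddgdgddgddgdgddgdg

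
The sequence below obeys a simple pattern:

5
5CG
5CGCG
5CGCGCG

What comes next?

5CGCGCGCG

Each term is the previous one with CG appended.
So the next term is 5CGCGCG·CG.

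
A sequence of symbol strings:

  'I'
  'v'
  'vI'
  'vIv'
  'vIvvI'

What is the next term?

From term 3 onward, concatenate the last term with the second-to-last: v·I = vI, vI·v = vIv, …
So term 6 is vIvvI·vIv.

vIvvIvIv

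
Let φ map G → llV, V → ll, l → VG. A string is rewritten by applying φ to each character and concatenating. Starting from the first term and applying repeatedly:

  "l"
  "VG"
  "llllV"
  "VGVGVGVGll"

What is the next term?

llllVllllVllllVllllVVGVG

Apply φ to VGVGVGVGll symbol by symbol: V→ll, G→llV, V→ll, G→llV, V→ll, G→llV, V→ll, G→llV, l→VG, l→VG; joined: ll llV ll llV ll llV ll llV VG VG.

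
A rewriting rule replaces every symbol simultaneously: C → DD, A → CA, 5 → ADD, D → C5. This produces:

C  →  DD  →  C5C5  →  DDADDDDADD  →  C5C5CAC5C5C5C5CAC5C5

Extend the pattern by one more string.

Rewriting the 20 symbols of C5C5CAC5C5C5C5CAC5C5 one by one yields DD ADD DD ADD DD CA DD ADD DD ADD DD ADD DD ADD DD CA DD ADD DD ADD; concatenated:

DDADDDDADDDDCADDADDDDADDDDADDDDADDDDCADDADDDDADD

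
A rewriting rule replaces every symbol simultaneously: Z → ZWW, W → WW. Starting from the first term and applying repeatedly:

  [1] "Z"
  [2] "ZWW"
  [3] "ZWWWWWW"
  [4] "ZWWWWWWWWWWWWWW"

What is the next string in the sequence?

φ(ZWWWWWWWWWWWWWW) expands symbol-by-symbol to ZWW WW WW WW WW WW WW WW WW WW WW WW WW WW WW; joining the 15 pieces gives the next term.

ZWWWWWWWWWWWWWWWWWWWWWWWWWWWWWW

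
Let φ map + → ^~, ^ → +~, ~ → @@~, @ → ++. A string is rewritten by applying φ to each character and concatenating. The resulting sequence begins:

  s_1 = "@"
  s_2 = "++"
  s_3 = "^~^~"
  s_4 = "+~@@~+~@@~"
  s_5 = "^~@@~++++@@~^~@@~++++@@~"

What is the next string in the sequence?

+~@@~++++@@~^~^~^~^~++++@@~+~@@~++++@@~^~^~^~^~++++@@~

Applying the rule to each of the 24 symbols of ^~@@~++++@@~^~@@~++++@@~ gives the pieces +~ @@~ ++ ++ @@~ ^~ ^~ ^~ ^~ ++ ++ @@~ +~ @@~ ++ ++ @@~ ^~ ^~ ^~ ^~ ++ ++ @@~, which concatenate to the answer.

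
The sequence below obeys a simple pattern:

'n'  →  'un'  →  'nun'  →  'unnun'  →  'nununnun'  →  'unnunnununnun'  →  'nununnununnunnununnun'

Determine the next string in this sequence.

This is a Fibonacci-style word recurrence s(k) = s(k−2)·s(k−1): e.g. n·un = nun.
The next term joins unnunnununnun and nununnununnunnununnun.

unnunnununnunnununnununnunnununnun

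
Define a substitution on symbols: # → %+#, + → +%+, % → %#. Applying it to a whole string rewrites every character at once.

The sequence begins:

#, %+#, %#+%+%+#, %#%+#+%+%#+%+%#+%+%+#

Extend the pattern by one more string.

φ(%#%+#+%+%#+%+%#+%+%+#) expands symbol-by-symbol to %# %+# %# +%+ %+# +%+ %# +%+ %# %+# +%+ %# +%+ %# %+# +%+ %# +%+ %# +%+ %+#; joining the 21 pieces gives the next term.

%#%+#%#+%+%+#+%+%#+%+%#%+#+%+%#+%+%#%+#+%+%#+%+%#+%+%+#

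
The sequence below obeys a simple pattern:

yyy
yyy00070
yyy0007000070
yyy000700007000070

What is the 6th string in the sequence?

yyy0007000070000700007000070

The strings grow by a fixed suffix 00070 each time.
From yyy000700007000070, 2 further steps: yyy000700007000070 → yyy00070000700007000070 → (answer).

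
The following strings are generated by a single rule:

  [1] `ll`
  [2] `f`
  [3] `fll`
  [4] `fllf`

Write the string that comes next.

fllffll

This is a Fibonacci-style word recurrence s(k) = s(k−1)·s(k−2): e.g. f·ll = fll.
Continuing: fllf · fll gives term 5.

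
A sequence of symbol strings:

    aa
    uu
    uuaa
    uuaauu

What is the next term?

uuaauuuuaa

Each term (from the third on) is the previous term followed by the one before it: term 3 = uu·aa = uuaa.
Continuing: uuaauu · uuaa gives term 5.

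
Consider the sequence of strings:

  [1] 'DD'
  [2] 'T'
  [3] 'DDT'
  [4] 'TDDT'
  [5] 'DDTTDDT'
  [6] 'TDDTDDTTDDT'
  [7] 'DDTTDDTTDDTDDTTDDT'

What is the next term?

From term 3 onward, concatenate the second-to-last term with the last: DD·T = DDT, T·DDT = TDDT, …
So term 8 is TDDTDDTTDDT·DDTTDDTTDDTDDTTDDT.

TDDTDDTTDDTDDTTDDTTDDTDDTTDDT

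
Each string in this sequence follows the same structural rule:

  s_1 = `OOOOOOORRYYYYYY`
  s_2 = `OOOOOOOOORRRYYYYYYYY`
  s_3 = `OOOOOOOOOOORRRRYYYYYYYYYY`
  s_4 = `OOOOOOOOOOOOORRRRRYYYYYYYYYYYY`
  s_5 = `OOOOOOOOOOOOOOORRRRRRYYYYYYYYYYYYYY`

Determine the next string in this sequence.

Term n consists of 2n+1 O's, followed by n-1 R's, followed by 2n Y's, where the shown terms are n = 3, 4, 5, 6, 7.
For the next term, n = 8, so the run lengths are 17, 7, 16.

OOOOOOOOOOOOOOOOORRRRRRRYYYYYYYYYYYYYYYY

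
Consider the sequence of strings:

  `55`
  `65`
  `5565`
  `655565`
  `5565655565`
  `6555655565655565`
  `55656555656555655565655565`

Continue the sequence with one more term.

From term 3 onward, concatenate the second-to-last term with the last: 55·65 = 5565, 65·5565 = 655565, …
Continuing: 6555655565655565 · 55656555656555655565655565 gives term 8.

655565556565556555656555656555655565655565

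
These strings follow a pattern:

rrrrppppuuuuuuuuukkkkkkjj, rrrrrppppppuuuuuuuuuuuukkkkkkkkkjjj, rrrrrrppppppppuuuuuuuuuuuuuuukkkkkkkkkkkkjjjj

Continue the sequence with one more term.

Term n consists of n+2 r's, followed by 2n p's, followed by 3n+3 u's, followed by 3n k's, followed by n j's, where the shown terms are n = 2, 3, 4.
For the next term, n = 5, so the run lengths are 7, 10, 18, 15, 5.

rrrrrrrppppppppppuuuuuuuuuuuuuuuuuukkkkkkkkkkkkkkkjjjjj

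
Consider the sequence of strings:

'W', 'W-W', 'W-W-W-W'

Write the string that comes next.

s(k+1) = s(k)·-·s(k) — each term doubles the last with '-' between the halves.
So the next term is two copies of W-W-W-W with '-' between the halves.

W-W-W-W-W-W-W-W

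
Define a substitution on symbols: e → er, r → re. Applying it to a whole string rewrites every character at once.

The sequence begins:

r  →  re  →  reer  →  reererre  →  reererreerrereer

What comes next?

Rewriting the 16 symbols of reererreerrereer one by one yields re er er re er re re er er re re er re er er re; concatenated:

reererreerrereererrereerreererre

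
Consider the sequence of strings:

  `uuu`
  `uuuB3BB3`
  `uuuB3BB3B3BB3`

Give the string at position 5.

uuuB3BB3B3BB3B3BB3B3BB3

Every step adds B3BB3 to the end: s(k+1) = s(k)·B3BB3.
From uuuB3BB3B3BB3, 2 further steps: uuuB3BB3B3BB3 → uuuB3BB3B3BB3B3BB3 → (answer).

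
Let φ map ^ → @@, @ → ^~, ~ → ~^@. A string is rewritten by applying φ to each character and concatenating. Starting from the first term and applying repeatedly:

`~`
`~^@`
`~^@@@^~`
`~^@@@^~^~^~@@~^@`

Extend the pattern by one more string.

Replace each of the 16 characters of ~^@@@^~^~^~@@~^@ in place — ~^@ @@ ^~ ^~ ^~ @@ ~^@ @@ ~^@ @@ ~^@ ^~ ^~ ~^@ @@ ^~ — and concatenate.

~^@@@^~^~^~@@~^@@@~^@@@~^@^~^~~^@@@^~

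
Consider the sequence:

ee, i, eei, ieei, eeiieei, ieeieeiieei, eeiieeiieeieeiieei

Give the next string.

From term 3 onward, concatenate the second-to-last term with the last: ee·i = eei, i·eei = ieei, …
The next term joins ieeieeiieei and eeiieeiieeieeiieei.

ieeieeiieeieeiieeiieeieeiieei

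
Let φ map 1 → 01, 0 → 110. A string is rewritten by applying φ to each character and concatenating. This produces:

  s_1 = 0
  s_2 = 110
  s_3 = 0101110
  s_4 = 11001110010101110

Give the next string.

Rewriting the 17 symbols of 11001110010101110 one by one yields 01 01 110 110 01 01 01 110 110 01 110 01 110 01 01 01 110; concatenated:

01011101100101011101100111001110010101110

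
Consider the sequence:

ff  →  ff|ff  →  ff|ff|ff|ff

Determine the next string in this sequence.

ff|ff|ff|ff|ff|ff|ff|ff

Every step duplicates the string with '|' between the halves.
So the next term is two copies of ff|ff|ff|ff with '|' between the halves.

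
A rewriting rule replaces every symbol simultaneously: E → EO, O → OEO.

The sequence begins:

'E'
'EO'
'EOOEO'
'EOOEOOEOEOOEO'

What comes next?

Rewriting the 13 symbols of EOOEOOEOEOOEO one by one yields EO OEO OEO EO OEO OEO EO OEO EO OEO OEO EO OEO; concatenated:

EOOEOOEOEOOEOOEOEOOEOEOOEOOEOEOOEO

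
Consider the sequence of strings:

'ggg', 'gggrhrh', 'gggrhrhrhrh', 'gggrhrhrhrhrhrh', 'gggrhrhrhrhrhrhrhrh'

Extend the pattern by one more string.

gggrhrhrhrhrhrhrhrhrhrh

Every step adds rhrh to the end: s(k+1) = s(k)·rhrh.
So the next term is gggrhrhrhrhrhrhrhrh·rhrh.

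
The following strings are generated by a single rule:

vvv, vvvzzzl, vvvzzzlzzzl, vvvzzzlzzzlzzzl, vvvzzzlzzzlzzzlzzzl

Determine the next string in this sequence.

The strings grow by a fixed suffix zzzl each time.
Applying this once more to vvvzzzlzzzlzzzlzzzl:

vvvzzzlzzzlzzzlzzzlzzzl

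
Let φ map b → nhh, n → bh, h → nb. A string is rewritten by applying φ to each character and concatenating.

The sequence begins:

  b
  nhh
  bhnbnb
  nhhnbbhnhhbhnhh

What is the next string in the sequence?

bhnbnbbhnhhnhhnbbhnbnbnhhnbbhnbnb

Applying the rule to each of the 15 symbols of nhhnbbhnhhbhnhh gives the pieces bh nb nb bh nhh nhh nb bh nb nb nhh nb bh nb nb, which concatenate to the answer.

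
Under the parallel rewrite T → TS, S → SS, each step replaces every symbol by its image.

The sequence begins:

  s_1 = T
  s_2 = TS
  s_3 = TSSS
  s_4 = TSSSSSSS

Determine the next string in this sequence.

TSSSSSSSSSSSSSSS

Rewriting each symbol of TSSSSSSS: T→TS, S→SS, S→SS, S→SS, S→SS, S→SS, S→SS, S→SS, which concatenates to TS SS SS SS SS SS SS SS.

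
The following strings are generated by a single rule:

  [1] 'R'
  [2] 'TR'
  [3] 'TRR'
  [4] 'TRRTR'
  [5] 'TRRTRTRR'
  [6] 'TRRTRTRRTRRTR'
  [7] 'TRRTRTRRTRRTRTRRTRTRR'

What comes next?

TRRTRTRRTRRTRTRRTRTRRTRRTRTRRTRRTR

This is a Fibonacci-style word recurrence s(k) = s(k−1)·s(k−2): e.g. TR·R = TRR.
The next term joins TRRTRTRRTRRTRTRRTRTRR and TRRTRTRRTRRTR.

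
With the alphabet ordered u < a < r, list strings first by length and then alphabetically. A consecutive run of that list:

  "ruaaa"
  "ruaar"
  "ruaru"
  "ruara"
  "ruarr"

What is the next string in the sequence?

ruruu

The successor of ruarr increments the rightmost position that isn't already r and resets every position after it to u.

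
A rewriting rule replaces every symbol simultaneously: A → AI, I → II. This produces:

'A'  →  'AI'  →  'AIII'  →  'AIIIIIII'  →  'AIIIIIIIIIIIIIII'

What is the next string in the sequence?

AIIIIIIIIIIIIIIIIIIIIIIIIIIIIIII

Applying the rule to each of the 16 symbols of AIIIIIIIIIIIIIII gives the pieces AI II II II II II II II II II II II II II II II, which concatenate to the answer.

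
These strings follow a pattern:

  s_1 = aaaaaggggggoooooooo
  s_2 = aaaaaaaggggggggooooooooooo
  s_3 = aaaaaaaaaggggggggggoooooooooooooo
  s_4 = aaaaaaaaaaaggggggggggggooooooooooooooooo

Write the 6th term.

Each string has the form a^{2n-1} g^{2n} o^{3n-1}, where the shown terms are n = 3, 4, 5, 6.
For term 6, n = 8, so the run lengths are 15, 16, 23.

aaaaaaaaaaaaaaaggggggggggggggggooooooooooooooooooooooo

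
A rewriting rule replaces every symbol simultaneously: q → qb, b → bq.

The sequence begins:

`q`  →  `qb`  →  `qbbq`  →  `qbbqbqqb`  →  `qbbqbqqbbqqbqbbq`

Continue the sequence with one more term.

Rewriting the 16 symbols of qbbqbqqbbqqbqbbq one by one yields qb bq bq qb bq qb qb bq bq qb qb bq qb bq bq qb; concatenated:

qbbqbqqbbqqbqbbqbqqbqbbqqbbqbqqb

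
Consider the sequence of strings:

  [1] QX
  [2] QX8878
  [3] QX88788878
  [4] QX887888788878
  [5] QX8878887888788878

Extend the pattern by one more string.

QX88788878887888788878

The strings grow by a fixed suffix 8878 each time.
So the next term is QX8878887888788878·8878.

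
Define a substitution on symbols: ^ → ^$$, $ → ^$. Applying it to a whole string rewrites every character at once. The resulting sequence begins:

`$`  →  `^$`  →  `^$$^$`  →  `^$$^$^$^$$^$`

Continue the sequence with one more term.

Apply φ to ^$$^$^$^$$^$ symbol by symbol: ^→^$$, $→^$, $→^$, ^→^$$, $→^$, ^→^$$, $→^$, ^→^$$, $→^$, $→^$, ^→^$$, $→^$; joined: ^$$ ^$ ^$ ^$$ ^$ ^$$ ^$ ^$$ ^$ ^$ ^$$ ^$.

^$$^$^$^$$^$^$$^$^$$^$^$^$$^$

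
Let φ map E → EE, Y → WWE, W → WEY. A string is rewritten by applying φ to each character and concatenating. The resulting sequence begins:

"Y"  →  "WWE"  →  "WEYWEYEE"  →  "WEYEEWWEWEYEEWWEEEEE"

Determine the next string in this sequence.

Rewriting the 20 symbols of WEYEEWWEWEYEEWWEEEEE one by one yields WEY EE WWE EE EE WEY WEY EE WEY EE WWE EE EE WEY WEY EE EE EE EE EE; concatenated:

WEYEEWWEEEEEWEYWEYEEWEYEEWWEEEEEWEYWEYEEEEEEEEEE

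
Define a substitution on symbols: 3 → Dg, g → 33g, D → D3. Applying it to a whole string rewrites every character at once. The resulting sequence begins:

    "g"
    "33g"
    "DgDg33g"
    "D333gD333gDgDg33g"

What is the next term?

Rewriting the 17 symbols of D333gD333gDgDg33g one by one yields D3 Dg Dg Dg 33g D3 Dg Dg Dg 33g D3 33g D3 33g Dg Dg 33g; concatenated:

D3DgDgDg33gD3DgDgDg33gD333gD333gDgDg33g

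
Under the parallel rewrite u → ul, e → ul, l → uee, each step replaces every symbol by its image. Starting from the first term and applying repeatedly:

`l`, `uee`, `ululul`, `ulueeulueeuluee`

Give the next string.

Rewriting the 15 symbols of ulueeulueeuluee one by one yields ul uee ul ul ul ul uee ul ul ul ul uee ul ul ul; concatenated:

ulueeululululueeululululueeululul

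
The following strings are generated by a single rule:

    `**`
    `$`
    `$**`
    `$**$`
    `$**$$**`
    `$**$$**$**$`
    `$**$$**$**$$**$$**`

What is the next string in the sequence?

From term 3 onward, concatenate the last term with the second-to-last: $·** = $**, $**·$ = $**$, …
The next term joins $**$$**$**$$**$$** and $**$$**$**$.

$**$$**$**$$**$$**$**$$**$**$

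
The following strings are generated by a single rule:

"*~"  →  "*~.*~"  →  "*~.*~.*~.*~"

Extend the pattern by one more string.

s(k+1) = s(k)·.·s(k) — each term doubles the last with '.' between the halves.
One more doubling of *~.*~.*~.*~ gives the answer.

*~.*~.*~.*~.*~.*~.*~.*~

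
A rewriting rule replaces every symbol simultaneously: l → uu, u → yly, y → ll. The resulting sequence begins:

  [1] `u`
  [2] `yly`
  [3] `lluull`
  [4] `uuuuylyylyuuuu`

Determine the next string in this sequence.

ylyylyylyylylluulllluullylyylyylyyly

Applying the rule to each of the 14 symbols of uuuuylyylyuuuu gives the pieces yly yly yly yly ll uu ll ll uu ll yly yly yly yly, which concatenate to the answer.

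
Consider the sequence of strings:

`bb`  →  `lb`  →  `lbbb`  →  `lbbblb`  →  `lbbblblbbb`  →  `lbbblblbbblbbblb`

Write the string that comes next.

This is a Fibonacci-style word recurrence s(k) = s(k−1)·s(k−2): e.g. lb·bb = lbbb.
So term 7 is lbbblblbbblbbblb·lbbblblbbb.

lbbblblbbblbbblblbbblblbbb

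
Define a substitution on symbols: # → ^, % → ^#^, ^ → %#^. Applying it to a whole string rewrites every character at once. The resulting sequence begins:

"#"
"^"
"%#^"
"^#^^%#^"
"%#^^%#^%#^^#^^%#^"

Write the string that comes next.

Rewriting the 17 symbols of %#^^%#^%#^^#^^%#^ one by one yields ^#^ ^ %#^ %#^ ^#^ ^ %#^ ^#^ ^ %#^ %#^ ^ %#^ %#^ ^#^ ^ %#^; concatenated:

^#^^%#^%#^^#^^%#^^#^^%#^%#^^%#^%#^^#^^%#^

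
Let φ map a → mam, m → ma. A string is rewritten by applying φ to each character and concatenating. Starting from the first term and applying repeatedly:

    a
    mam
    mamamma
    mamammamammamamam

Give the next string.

mamammamammamamammamammamamammamammamamma

φ(mamammamammamamam) expands symbol-by-symbol to ma mam ma mam ma ma mam ma mam ma ma mam ma mam ma mam ma; joining the 17 pieces gives the next term.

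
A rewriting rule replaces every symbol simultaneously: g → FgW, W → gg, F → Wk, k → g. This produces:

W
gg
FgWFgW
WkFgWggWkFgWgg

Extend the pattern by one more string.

Applying the rule to each of the 14 symbols of WkFgWggWkFgWgg gives the pieces gg g Wk FgW gg FgW FgW gg g Wk FgW gg FgW FgW, which concatenate to the answer.

gggWkFgWggFgWFgWgggWkFgWggFgWFgW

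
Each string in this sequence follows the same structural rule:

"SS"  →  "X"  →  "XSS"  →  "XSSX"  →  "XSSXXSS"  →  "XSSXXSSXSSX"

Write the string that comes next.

Each term (from the third on) is the previous term followed by the one before it: term 3 = X·SS = XSS.
Continuing: XSSXXSSXSSX · XSSXXSS gives term 7.

XSSXXSSXSSXXSSXXSS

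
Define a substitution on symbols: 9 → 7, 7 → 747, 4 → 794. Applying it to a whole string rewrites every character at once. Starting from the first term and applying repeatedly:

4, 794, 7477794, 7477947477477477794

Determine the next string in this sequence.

74779474774777947477947477477947477477947477477477794

Applying the rule to each of the 19 symbols of 7477947477477477794 gives the pieces 747 794 747 747 7 794 747 794 747 747 794 747 747 794 747 747 747 7 794, which concatenate to the answer.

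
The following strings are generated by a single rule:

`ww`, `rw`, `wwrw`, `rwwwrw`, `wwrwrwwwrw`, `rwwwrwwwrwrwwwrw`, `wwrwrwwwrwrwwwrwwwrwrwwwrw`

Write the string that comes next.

Each term (from the third on) is the two preceding terms concatenated in order: term 3 = ww·rw = wwrw.
So term 8 is rwwwrwwwrwrwwwrw·wwrwrwwwrwrwwwrwwwrwrwwwrw.

rwwwrwwwrwrwwwrwwwrwrwwwrwrwwwrwwwrwrwwwrw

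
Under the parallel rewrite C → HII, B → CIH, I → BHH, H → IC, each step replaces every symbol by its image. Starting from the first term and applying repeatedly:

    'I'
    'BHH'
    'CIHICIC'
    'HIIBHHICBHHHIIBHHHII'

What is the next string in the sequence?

ICBHHBHHCIHICICBHHHIICIHICICICBHHBHHCIHICICICBHHBHH

Replace each of the 20 characters of HIIBHHICBHHHIIBHHHII in place — IC BHH BHH CIH IC IC BHH HII CIH IC IC IC BHH BHH CIH IC IC IC BHH BHH — and concatenate.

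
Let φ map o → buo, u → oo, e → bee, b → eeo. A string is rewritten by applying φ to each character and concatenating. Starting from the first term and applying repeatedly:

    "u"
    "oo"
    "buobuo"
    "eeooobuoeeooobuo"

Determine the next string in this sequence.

beebeebuobuobuoeeooobuobeebeebuobuobuoeeooobuo

Replace each of the 16 characters of eeooobuoeeooobuo in place — bee bee buo buo buo eeo oo buo bee bee buo buo buo eeo oo buo — and concatenate.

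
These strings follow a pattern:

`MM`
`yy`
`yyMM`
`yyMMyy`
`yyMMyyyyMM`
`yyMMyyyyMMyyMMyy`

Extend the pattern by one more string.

From term 3 onward, concatenate the last term with the second-to-last: yy·MM = yyMM, yyMM·yy = yyMMyy, …
Continuing: yyMMyyyyMMyyMMyy · yyMMyyyyMM gives term 7.

yyMMyyyyMMyyMMyyyyMMyyyyMM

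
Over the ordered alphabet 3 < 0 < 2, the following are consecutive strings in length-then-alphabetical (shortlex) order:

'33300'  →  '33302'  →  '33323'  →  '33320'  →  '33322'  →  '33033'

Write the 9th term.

33003

Advancing 3 positions from 33033 through 33033 → 33030 → 33032 reaches term 9.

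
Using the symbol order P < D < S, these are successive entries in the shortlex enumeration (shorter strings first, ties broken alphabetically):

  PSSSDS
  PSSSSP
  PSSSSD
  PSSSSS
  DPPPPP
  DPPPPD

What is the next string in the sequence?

DPPPPS

The successor of DPPPPD increments the rightmost position that isn't already S and resets every position after it to P.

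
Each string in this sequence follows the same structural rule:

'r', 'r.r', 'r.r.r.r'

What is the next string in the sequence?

s(k+1) = s(k)·.·s(k) — each term doubles the last with '.' between the halves.
Doubling r.r.r.r with '.' between the halves:

r.r.r.r.r.r.r.r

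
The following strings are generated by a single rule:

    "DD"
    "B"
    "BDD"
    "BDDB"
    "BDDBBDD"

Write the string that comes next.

From term 3 onward, concatenate the last term with the second-to-last: B·DD = BDD, BDD·B = BDDB, …
So term 6 is BDDBBDD·BDDB.

BDDBBDDBDDB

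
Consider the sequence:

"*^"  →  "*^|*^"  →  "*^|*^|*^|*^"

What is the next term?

s(k+1) = s(k)·|·s(k) — each term doubles the last with '|' between the halves.
So the next term is two copies of *^|*^|*^|*^ with '|' between the halves.

*^|*^|*^|*^|*^|*^|*^|*^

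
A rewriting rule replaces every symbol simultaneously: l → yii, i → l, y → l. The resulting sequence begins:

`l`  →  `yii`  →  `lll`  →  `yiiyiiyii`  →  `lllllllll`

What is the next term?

yiiyiiyiiyiiyiiyiiyiiyiiyii

Rewriting each symbol of lllllllll: l→yii, l→yii, l→yii, l→yii, l→yii, l→yii, l→yii, l→yii, l→yii, which concatenates to yii yii yii yii yii yii yii yii yii.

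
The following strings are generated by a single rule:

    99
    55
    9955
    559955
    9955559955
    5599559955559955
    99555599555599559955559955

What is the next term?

559955995555995599555599555599559955559955

This is a Fibonacci-style word recurrence s(k) = s(k−2)·s(k−1): e.g. 99·55 = 9955.
The next term joins 5599559955559955 and 99555599555599559955559955.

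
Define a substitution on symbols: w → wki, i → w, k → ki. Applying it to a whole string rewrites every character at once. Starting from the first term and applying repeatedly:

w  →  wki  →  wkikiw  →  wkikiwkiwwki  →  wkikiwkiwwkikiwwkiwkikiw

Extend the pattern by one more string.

wkikiwkiwwkikiwwkiwkikiwkiwwkiwkikiwwkikiwkiwwki

Replace each of the 24 characters of wkikiwkiwwkikiwwkiwkikiw in place — wki ki w ki w wki ki w wki wki ki w ki w wki wki ki w wki ki w ki w wki — and concatenate.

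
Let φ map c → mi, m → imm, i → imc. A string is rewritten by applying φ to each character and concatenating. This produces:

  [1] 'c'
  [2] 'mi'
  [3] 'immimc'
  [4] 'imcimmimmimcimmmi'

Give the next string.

imcimmmiimcimmimmimcimmimmimcimmmiimcimmimmimmimc

Replace each of the 17 characters of imcimmimmimcimmmi in place — imc imm mi imc imm imm imc imm imm imc imm mi imc imm imm imm imc — and concatenate.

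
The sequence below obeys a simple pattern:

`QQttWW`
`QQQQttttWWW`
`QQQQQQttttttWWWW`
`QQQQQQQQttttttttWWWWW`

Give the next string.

QQQQQQQQQQttttttttttWWWWWW

Term n consists of 2n Q's, followed by 2n t's, followed by n+1 W's (n = 1, 2, …).
For the next term, n = 5, so the run lengths are 10, 10, 6.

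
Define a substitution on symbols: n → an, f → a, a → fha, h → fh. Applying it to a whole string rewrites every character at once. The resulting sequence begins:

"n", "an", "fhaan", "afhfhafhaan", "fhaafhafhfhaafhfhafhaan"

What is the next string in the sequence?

afhfhafhaafhfhaafhafhfhafhaafhafhfhaafhfhafhaan

φ(fhaafhafhfhaafhfhafhaan) expands symbol-by-symbol to a fh fha fha a fh fha a fh a fh fha fha a fh a fh fha a fh fha fha an; joining the 23 pieces gives the next term.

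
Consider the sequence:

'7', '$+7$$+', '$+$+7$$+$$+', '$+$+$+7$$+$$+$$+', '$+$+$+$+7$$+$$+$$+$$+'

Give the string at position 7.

Every step adds $+ to the front and $$+ to the end of the previous string.
From $+$+$+$+7$$+$$+$$+$$+, 2 further steps: $+$+$+$+7$$+$$+$$+$$+ → $+$+$+$+$+7$$+$$+$$+$$+$$+ → (answer).

$+$+$+$+$+$+7$$+$$+$$+$$+$$+$$+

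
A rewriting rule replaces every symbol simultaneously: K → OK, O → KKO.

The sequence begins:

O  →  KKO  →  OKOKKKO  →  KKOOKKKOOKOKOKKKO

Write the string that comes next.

OKOKKKOKKOOKOKOKKKOKKOOKKKOOKKKOOKOKOKKKO

Applying the rule to each of the 17 symbols of KKOOKKKOOKOKOKKKO gives the pieces OK OK KKO KKO OK OK OK KKO KKO OK KKO OK KKO OK OK OK KKO, which concatenate to the answer.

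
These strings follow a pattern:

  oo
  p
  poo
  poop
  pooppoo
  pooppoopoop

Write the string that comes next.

pooppoopooppooppoo

Each term (from the third on) is the previous term followed by the one before it: term 3 = p·oo = poo.
So term 7 is pooppoopoop·pooppoo.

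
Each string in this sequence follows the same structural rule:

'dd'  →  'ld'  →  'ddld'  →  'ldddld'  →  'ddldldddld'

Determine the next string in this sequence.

Each term (from the third on) is the two preceding terms concatenated in order: term 3 = dd·ld = ddld.
Continuing: ldddld · ddldldddld gives term 6.

ldddldddldldddld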